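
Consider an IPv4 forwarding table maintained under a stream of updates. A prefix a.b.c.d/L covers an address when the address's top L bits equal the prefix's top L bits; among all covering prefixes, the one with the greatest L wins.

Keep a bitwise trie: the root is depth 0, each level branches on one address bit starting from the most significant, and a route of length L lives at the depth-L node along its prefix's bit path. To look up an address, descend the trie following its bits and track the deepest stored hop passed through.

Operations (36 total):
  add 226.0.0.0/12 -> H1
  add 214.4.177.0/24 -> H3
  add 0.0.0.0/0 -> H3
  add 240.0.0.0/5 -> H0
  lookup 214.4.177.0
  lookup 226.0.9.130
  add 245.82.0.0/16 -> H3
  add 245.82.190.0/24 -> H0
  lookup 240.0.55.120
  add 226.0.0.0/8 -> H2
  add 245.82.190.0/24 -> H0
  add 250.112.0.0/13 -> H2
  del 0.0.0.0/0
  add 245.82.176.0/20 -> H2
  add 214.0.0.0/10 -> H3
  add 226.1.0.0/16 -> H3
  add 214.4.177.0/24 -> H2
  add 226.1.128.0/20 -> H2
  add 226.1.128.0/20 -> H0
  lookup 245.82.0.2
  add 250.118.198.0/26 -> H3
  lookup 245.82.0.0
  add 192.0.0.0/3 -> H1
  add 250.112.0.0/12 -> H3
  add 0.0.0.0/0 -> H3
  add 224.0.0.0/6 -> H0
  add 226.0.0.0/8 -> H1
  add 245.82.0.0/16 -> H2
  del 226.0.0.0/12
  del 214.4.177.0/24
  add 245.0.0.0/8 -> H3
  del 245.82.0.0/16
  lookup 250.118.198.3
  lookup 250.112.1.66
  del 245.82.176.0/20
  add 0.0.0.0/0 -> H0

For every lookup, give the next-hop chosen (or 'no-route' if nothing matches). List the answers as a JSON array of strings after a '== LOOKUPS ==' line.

Trace:
  + 226.0.0.0/12 (H1) depth=12
  + 214.4.177.0/24 (H3) depth=24
  + 0.0.0.0/0 (H3) depth=0
  + 240.0.0.0/5 (H0) depth=5
  lookup 214.4.177.0: bits 110101100000010010110001 walk d0:H3→d1:-→d2:-→d3:-→d4:-→d5:-→d6:-→d7:-→d8:-→d9:-→d10:-→d11:-→d12:-→d13:-→d14:-→d15:-→d16:-→d17:-→d18:-→d19:-→d20:-→d21:-→d22:-→d23:-→d24:H3 -> H3
  lookup 226.0.9.130: bits 111000100000 walk d0:H3→d1:-→d2:-→d3:-→d4:-→d5:-→d6:-→d7:-→d8:-→d9:-→d10:-→d11:-→d12:H1 -> H1
  + 245.82.0.0/16 (H3) depth=16
  + 245.82.190.0/24 (H0) depth=24
  lookup 240.0.55.120: bits 11110 walk d0:H3→d1:-→d2:-→d3:-→d4:-→d5:H0 -> H0
  + 226.0.0.0/8 (H2) depth=8
  + 245.82.190.0/24 (H0) depth=24
  + 250.112.0.0/13 (H2) depth=13
  del 0.0.0.0/0 (clear depth 0)
  + 245.82.176.0/20 (H2) depth=20
  + 214.0.0.0/10 (H3) depth=10
  + 226.1.0.0/16 (H3) depth=16
  + 214.4.177.0/24 (H2) depth=24
  + 226.1.128.0/20 (H2) depth=20
  + 226.1.128.0/20 (H0) depth=20
  lookup 245.82.0.2: bits 1111010101010010 walk d0:-→d1:-→d2:-→d3:-→d4:-→d5:H0→d6:-→d7:-→d8:-→d9:-→d10:-→d11:-→d12:-→d13:-→d14:-→d15:-→d16:H3 -> H3
  + 250.118.198.0/26 (H3) depth=26
  lookup 245.82.0.0: bits 1111010101010010 walk d0:-→d1:-→d2:-→d3:-→d4:-→d5:H0→d6:-→d7:-→d8:-→d9:-→d10:-→d11:-→d12:-→d13:-→d14:-→d15:-→d16:H3 -> H3
  + 192.0.0.0/3 (H1) depth=3
  + 250.112.0.0/12 (H3) depth=12
  + 0.0.0.0/0 (H3) depth=0
  + 224.0.0.0/6 (H0) depth=6
  + 226.0.0.0/8 (H1) depth=8
  + 245.82.0.0/16 (H2) depth=16
  del 226.0.0.0/12 (clear depth 12)
  del 214.4.177.0/24 (clear depth 24)
  + 245.0.0.0/8 (H3) depth=8
  del 245.82.0.0/16 (clear depth 16)
  lookup 250.118.198.3: bits 11111010011101101100011000 walk d0:H3→d1:-→d2:-→d3:-→d4:-→d5:-→d6:-→d7:-→d8:-→d9:-→d10:-→d11:-→d12:H3→d13:H2→d14:-→d15:-→d16:-→d17:-→d18:-→d19:-→d20:-→d21:-→d22:-→d23:-→d24:-→d25:-→d26:H3 -> H3
  lookup 250.112.1.66: bits 1111101001110 walk d0:H3→d1:-→d2:-→d3:-→d4:-→d5:-→d6:-→d7:-→d8:-→d9:-→d10:-→d11:-→d12:H3→d13:H2 -> H2
  del 245.82.176.0/20 (clear depth 20)
  + 0.0.0.0/0 (H0) depth=0

== LOOKUPS ==
["H3","H1","H0","H3","H3","H3","H2"]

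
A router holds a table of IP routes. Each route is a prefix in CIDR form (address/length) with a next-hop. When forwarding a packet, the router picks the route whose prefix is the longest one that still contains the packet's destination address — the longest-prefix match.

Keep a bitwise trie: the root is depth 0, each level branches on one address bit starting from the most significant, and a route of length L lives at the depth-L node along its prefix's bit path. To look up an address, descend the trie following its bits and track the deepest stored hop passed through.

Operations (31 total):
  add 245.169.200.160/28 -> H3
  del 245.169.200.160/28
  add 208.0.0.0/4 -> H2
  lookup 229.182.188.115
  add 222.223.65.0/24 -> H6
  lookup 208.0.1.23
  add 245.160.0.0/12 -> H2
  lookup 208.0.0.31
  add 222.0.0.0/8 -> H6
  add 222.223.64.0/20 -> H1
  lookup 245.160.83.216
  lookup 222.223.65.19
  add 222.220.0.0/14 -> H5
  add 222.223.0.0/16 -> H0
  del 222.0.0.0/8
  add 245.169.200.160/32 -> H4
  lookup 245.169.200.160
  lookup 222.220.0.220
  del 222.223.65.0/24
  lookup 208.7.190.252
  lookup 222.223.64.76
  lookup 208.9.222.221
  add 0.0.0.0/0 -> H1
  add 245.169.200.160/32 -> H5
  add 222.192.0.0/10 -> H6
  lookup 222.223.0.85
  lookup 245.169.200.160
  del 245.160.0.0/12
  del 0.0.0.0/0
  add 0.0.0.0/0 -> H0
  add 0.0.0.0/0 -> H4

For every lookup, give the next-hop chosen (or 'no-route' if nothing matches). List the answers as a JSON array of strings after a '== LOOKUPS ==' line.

Trace:
  + 245.169.200.160/28 (H3) depth=28
  - 245.169.200.160/28 clear@28
  + 208.0.0.0/4 (H2) depth=4
  lookup 229.182.188.115: bits 111 walk d0:-→d1:-→d2:-→d3:- -> no-route
  + 222.223.65.0/24 (H6) depth=24
  lookup 208.0.1.23: bits 1101 walk d0:-→d1:-→d2:-→d3:-→d4:H2 -> H2
  + 245.160.0.0/12 (H2) depth=12
  lookup 208.0.0.31: bits 1101 walk d0:-→d1:-→d2:-→d3:-→d4:H2 -> H2
  + 222.0.0.0/8 (H6) depth=8
  + 222.223.64.0/20 (H1) depth=20
  lookup 245.160.83.216: bits 111101011010 walk d0:-→d1:-→d2:-→d3:-→d4:-→d5:-→d6:-→d7:-→d8:-→d9:-→d10:-→d11:-→d12:H2 -> H2
  lookup 222.223.65.19: bits 110111101101111101000001 walk d0:-→d1:-→d2:-→d3:-→d4:H2→d5:-→d6:-→d7:-→d8:H6→d9:-→d10:-→d11:-→d12:-→d13:-→d14:-→d15:-→d16:-→d17:-→d18:-→d19:-→d20:H1→d21:-→d22:-→d23:-→d24:H6 -> H6
  + 222.220.0.0/14 (H5) depth=14
  + 222.223.0.0/16 (H0) depth=16
  - 222.0.0.0/8 clear@8
  + 245.169.200.160/32 (H4) depth=32
  lookup 245.169.200.160: bits 11110101101010011100100010100000 walk d0:-→d1:-→d2:-→d3:-→d4:-→d5:-→d6:-→d7:-→d8:-→d9:-→d10:-→d11:-→d12:H2→d13:-→d14:-→d15:-→d16:-→d17:-→d18:-→d19:-→d20:-→d21:-→d22:-→d23:-→d24:-→d25:-→d26:-→d27:-→d28:-→d29:-→d30:-→d31:-→d32:H4 -> H4
  lookup 222.220.0.220: bits 11011110110111 walk d0:-→d1:-→d2:-→d3:-→d4:H2→d5:-→d6:-→d7:-→d8:-→d9:-→d10:-→d11:-→d12:-→d13:-→d14:H5 -> H5
  - 222.223.65.0/24 clear@24
  lookup 208.7.190.252: bits 1101 walk d0:-→d1:-→d2:-→d3:-→d4:H2 -> H2
  lookup 222.223.64.76: bits 11011110110111110100000 walk d0:-→d1:-→d2:-→d3:-→d4:H2→d5:-→d6:-→d7:-→d8:-→d9:-→d10:-→d11:-→d12:-→d13:-→d14:H5→d15:-→d16:H0→d17:-→d18:-→d19:-→d20:H1→d21:-→d22:-→d23:- -> H1
  lookup 208.9.222.221: bits 1101 walk d0:-→d1:-→d2:-→d3:-→d4:H2 -> H2
  + 0.0.0.0/0 (H1) depth=0
  + 245.169.200.160/32 (H5) depth=32
  + 222.192.0.0/10 (H6) depth=10
  lookup 222.223.0.85: bits 11011110110111110 walk d0:H1→d1:-→d2:-→d3:-→d4:H2→d5:-→d6:-→d7:-→d8:-→d9:-→d10:H6→d11:-→d12:-→d13:-→d14:H5→d15:-→d16:H0→d17:- -> H0
  lookup 245.169.200.160: bits 11110101101010011100100010100000 walk d0:H1→d1:-→d2:-→d3:-→d4:-→d5:-→d6:-→d7:-→d8:-→d9:-→d10:-→d11:-→d12:H2→d13:-→d14:-→d15:-→d16:-→d17:-→d18:-→d19:-→d20:-→d21:-→d22:-→d23:-→d24:-→d25:-→d26:-→d27:-→d28:-→d29:-→d30:-→d31:-→d32:H5 -> H5
  - 245.160.0.0/12 clear@12
  - 0.0.0.0/0 clear@0
  + 0.0.0.0/0 (H0) depth=0
  + 0.0.0.0/0 (H4) depth=0

== LOOKUPS ==
["no-route","H2","H2","H2","H6","H4","H5","H2","H1","H2","H0","H5"]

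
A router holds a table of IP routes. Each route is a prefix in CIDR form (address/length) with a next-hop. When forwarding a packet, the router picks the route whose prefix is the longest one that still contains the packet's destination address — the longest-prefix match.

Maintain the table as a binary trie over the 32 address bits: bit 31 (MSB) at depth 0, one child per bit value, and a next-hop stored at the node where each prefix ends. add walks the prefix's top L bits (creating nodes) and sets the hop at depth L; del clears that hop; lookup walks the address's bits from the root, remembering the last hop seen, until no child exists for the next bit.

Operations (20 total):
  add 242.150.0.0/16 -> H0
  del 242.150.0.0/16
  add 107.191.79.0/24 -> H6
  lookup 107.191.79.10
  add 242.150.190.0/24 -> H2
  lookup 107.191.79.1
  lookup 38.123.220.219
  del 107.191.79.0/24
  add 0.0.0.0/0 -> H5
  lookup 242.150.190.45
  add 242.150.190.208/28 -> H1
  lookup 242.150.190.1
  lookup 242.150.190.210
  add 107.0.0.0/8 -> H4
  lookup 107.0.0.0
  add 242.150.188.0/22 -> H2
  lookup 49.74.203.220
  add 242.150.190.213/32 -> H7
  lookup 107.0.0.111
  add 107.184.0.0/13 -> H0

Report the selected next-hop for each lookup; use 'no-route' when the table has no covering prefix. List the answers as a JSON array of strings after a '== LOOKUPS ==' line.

Trace:
  + 242.150.0.0/16 (H0) depth=16
  - 242.150.0.0/16 clear@16
  + 107.191.79.0/24 (H6) depth=24
  ? 107.191.79.10  path d0:-→d1:-→d2:-→d3:-→d4:-→d5:-→d6:-→d7:-→d8:-→d9:-→d10:-→d11:-→d12:-→d13:-→d14:-→d15:-→d16:-→d17:-→d18:-→d19:-→d20:-→d21:-→d22:-→d23:-→d24:H6  best=H6
  + 242.150.190.0/24 (H2) depth=24
  ? 107.191.79.1  path d0:-→d1:-→d2:-→d3:-→d4:-→d5:-→d6:-→d7:-→d8:-→d9:-→d10:-→d11:-→d12:-→d13:-→d14:-→d15:-→d16:-→d17:-→d18:-→d19:-→d20:-→d21:-→d22:-→d23:-→d24:H6  best=H6
  ? 38.123.220.219  path d0:-→d1:-  best=no-route
  - 107.191.79.0/24 clear@24
  + 0.0.0.0/0 (H5) depth=0
  ? 242.150.190.45  path d0:H5→d1:-→d2:-→d3:-→d4:-→d5:-→d6:-→d7:-→d8:-→d9:-→d10:-→d11:-→d12:-→d13:-→d14:-→d15:-→d16:-→d17:-→d18:-→d19:-→d20:-→d21:-→d22:-→d23:-→d24:H2  best=H2
  + 242.150.190.208/28 (H1) depth=28
  ? 242.150.190.1  path d0:H5→d1:-→d2:-→d3:-→d4:-→d5:-→d6:-→d7:-→d8:-→d9:-→d10:-→d11:-→d12:-→d13:-→d14:-→d15:-→d16:-→d17:-→d18:-→d19:-→d20:-→d21:-→d22:-→d23:-→d24:H2  best=H2
  ? 242.150.190.210  path d0:H5→d1:-→d2:-→d3:-→d4:-→d5:-→d6:-→d7:-→d8:-→d9:-→d10:-→d11:-→d12:-→d13:-→d14:-→d15:-→d16:-→d17:-→d18:-→d19:-→d20:-→d21:-→d22:-→d23:-→d24:H2→d25:-→d26:-→d27:-→d28:H1  best=H1
  + 107.0.0.0/8 (H4) depth=8
  ? 107.0.0.0  path d0:H5→d1:-→d2:-→d3:-→d4:-→d5:-→d6:-→d7:-→d8:H4  best=H4
  + 242.150.188.0/22 (H2) depth=22
  ? 49.74.203.220  path d0:H5→d1:-  best=H5
  + 242.150.190.213/32 (H7) depth=32
  ? 107.0.0.111  path d0:H5→d1:-→d2:-→d3:-→d4:-→d5:-→d6:-→d7:-→d8:H4  best=H4
  + 107.184.0.0/13 (H0) depth=13

== LOOKUPS ==
["H6","H6","no-route","H2","H2","H1","H4","H5","H4"]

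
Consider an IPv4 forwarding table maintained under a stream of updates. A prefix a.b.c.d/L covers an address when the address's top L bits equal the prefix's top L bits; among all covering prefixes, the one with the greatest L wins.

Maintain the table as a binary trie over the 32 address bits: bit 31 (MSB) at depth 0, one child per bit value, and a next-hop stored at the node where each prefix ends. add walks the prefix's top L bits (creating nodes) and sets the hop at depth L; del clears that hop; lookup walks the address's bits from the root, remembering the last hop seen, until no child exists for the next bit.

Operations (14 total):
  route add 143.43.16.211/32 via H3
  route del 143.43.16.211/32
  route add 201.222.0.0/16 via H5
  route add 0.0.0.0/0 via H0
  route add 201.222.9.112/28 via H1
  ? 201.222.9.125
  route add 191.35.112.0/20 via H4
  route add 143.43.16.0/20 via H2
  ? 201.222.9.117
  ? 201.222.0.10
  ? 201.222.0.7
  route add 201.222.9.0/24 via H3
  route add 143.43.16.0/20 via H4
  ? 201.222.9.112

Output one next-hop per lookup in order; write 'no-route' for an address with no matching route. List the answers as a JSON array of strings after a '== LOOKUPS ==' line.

Process each operation:
  + 143.43.16.211/32 (H3) depth=32
  - 143.43.16.211/32 clear@32
  + 201.222.0.0/16 (H5) depth=16
  + 0.0.0.0/0 (H0) depth=0
  + 201.222.9.112/28 (H1) depth=28
  Q 201.222.9.125: descend 1100100111011110000010010111 ; hops seen [H0,H5,H1] ; pick H1
  + 191.35.112.0/20 (H4) depth=20
  + 143.43.16.0/20 (H2) depth=20
  Q 201.222.9.117: descend 1100100111011110000010010111 ; hops seen [H0,H5,H1] ; pick H1
  Q 201.222.0.10: descend 11001001110111100000 ; hops seen [H0,H5] ; pick H5
  Q 201.222.0.7: descend 11001001110111100000 ; hops seen [H0,H5] ; pick H5
  + 201.222.9.0/24 (H3) depth=24
  + 143.43.16.0/20 (H4) depth=20
  Q 201.222.9.112: descend 1100100111011110000010010111 ; hops seen [H0,H5,H3,H1] ; pick H1

== LOOKUPS ==
["H1","H1","H5","H5","H1"]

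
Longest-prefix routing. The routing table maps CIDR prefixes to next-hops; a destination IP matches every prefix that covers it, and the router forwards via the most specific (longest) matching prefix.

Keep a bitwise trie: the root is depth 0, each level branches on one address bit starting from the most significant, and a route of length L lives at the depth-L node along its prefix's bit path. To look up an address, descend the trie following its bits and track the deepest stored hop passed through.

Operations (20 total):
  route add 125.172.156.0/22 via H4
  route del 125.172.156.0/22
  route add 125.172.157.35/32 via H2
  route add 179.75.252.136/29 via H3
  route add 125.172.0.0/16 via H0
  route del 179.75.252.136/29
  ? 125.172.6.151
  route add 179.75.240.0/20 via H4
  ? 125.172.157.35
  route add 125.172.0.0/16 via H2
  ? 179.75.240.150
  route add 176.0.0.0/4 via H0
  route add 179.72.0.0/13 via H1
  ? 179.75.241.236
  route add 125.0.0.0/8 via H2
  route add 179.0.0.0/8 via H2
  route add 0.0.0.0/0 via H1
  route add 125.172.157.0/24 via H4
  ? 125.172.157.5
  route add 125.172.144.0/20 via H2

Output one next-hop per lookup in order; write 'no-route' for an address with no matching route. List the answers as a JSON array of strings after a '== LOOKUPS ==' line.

Trace:
  add 125.172.156.0/22 -> H4 at depth 22
  del 125.172.156.0/22 (clear depth 22)
  add 125.172.157.35/32 -> H2 at depth 32
  add 179.75.252.136/29 -> H3 at depth 29
  add 125.172.0.0/16 -> H0 at depth 16
  del 179.75.252.136/29 (clear depth 29)
  ? 125.172.6.151  path d0:-→d1:-→d2:-→d3:-→d4:-→d5:-→d6:-→d7:-→d8:-→d9:-→d10:-→d11:-→d12:-→d13:-→d14:-→d15:-→d16:H0  best=H0
  add 179.75.240.0/20 -> H4 at depth 20
  ? 125.172.157.35  path d0:-→d1:-→d2:-→d3:-→d4:-→d5:-→d6:-→d7:-→d8:-→d9:-→d10:-→d11:-→d12:-→d13:-→d14:-→d15:-→d16:H0→d17:-→d18:-→d19:-→d20:-→d21:-→d22:-→d23:-→d24:-→d25:-→d26:-→d27:-→d28:-→d29:-→d30:-→d31:-→d32:H2  best=H2
  add 125.172.0.0/16 -> H2 at depth 16
  ? 179.75.240.150  path d0:-→d1:-→d2:-→d3:-→d4:-→d5:-→d6:-→d7:-→d8:-→d9:-→d10:-→d11:-→d12:-→d13:-→d14:-→d15:-→d16:-→d17:-→d18:-→d19:-→d20:H4  best=H4
  add 176.0.0.0/4 -> H0 at depth 4
  add 179.72.0.0/13 -> H1 at depth 13
  ? 179.75.241.236  path d0:-→d1:-→d2:-→d3:-→d4:H0→d5:-→d6:-→d7:-→d8:-→d9:-→d10:-→d11:-→d12:-→d13:H1→d14:-→d15:-→d16:-→d17:-→d18:-→d19:-→d20:H4  best=H4
  add 125.0.0.0/8 -> H2 at depth 8
  add 179.0.0.0/8 -> H2 at depth 8
  add 0.0.0.0/0 -> H1 at depth 0
  add 125.172.157.0/24 -> H4 at depth 24
  ? 125.172.157.5  path d0:H1→d1:-→d2:-→d3:-→d4:-→d5:-→d6:-→d7:-→d8:H2→d9:-→d10:-→d11:-→d12:-→d13:-→d14:-→d15:-→d16:H2→d17:-→d18:-→d19:-→d20:-→d21:-→d22:-→d23:-→d24:H4→d25:-→d26:-  best=H4
  add 125.172.144.0/20 -> H2 at depth 20

== LOOKUPS ==
["H0","H2","H4","H4","H4"]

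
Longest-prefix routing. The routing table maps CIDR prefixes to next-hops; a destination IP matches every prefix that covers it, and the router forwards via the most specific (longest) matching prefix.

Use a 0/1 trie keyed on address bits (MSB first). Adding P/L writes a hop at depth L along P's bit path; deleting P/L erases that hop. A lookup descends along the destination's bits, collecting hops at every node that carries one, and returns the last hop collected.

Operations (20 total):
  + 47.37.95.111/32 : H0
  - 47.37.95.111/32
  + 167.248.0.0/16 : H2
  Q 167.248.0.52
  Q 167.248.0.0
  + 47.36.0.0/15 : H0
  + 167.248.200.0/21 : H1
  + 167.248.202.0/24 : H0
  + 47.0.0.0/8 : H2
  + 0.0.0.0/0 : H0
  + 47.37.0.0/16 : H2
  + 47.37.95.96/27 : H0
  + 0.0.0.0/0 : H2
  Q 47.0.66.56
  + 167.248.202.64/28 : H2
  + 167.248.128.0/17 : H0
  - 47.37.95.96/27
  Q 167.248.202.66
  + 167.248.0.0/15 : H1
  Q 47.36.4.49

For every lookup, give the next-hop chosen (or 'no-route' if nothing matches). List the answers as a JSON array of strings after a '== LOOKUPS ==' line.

Apply in order:
  add 47.37.95.111/32 -> H0 at depth 32
  - 47.37.95.111/32 clear@32
  add 167.248.0.0/16 -> H2 at depth 16
  ? 167.248.0.52  path d0:-→d1:-→d2:-→d3:-→d4:-→d5:-→d6:-→d7:-→d8:-→d9:-→d10:-→d11:-→d12:-→d13:-→d14:-→d15:-→d16:H2  best=H2
  ? 167.248.0.0  path d0:-→d1:-→d2:-→d3:-→d4:-→d5:-→d6:-→d7:-→d8:-→d9:-→d10:-→d11:-→d12:-→d13:-→d14:-→d15:-→d16:H2  best=H2
  add 47.36.0.0/15 -> H0 at depth 15
  add 167.248.200.0/21 -> H1 at depth 21
  add 167.248.202.0/24 -> H0 at depth 24
  add 47.0.0.0/8 -> H2 at depth 8
  add 0.0.0.0/0 -> H0 at depth 0
  add 47.37.0.0/16 -> H2 at depth 16
  add 47.37.95.96/27 -> H0 at depth 27
  add 0.0.0.0/0 -> H2 at depth 0
  ? 47.0.66.56  path d0:H2→d1:-→d2:-→d3:-→d4:-→d5:-→d6:-→d7:-→d8:H2→d9:-→d10:-  best=H2
  add 167.248.202.64/28 -> H2 at depth 28
  add 167.248.128.0/17 -> H0 at depth 17
  - 47.37.95.96/27 clear@27
  ? 167.248.202.66  path d0:H2→d1:-→d2:-→d3:-→d4:-→d5:-→d6:-→d7:-→d8:-→d9:-→d10:-→d11:-→d12:-→d13:-→d14:-→d15:-→d16:H2→d17:H0→d18:-→d19:-→d20:-→d21:H1→d22:-→d23:-→d24:H0→d25:-→d26:-→d27:-→d28:H2  best=H2
  add 167.248.0.0/15 -> H1 at depth 15
  ? 47.36.4.49  path d0:H2→d1:-→d2:-→d3:-→d4:-→d5:-→d6:-→d7:-→d8:H2→d9:-→d10:-→d11:-→d12:-→d13:-→d14:-→d15:H0  best=H0

== LOOKUPS ==
["H2","H2","H2","H2","H0"]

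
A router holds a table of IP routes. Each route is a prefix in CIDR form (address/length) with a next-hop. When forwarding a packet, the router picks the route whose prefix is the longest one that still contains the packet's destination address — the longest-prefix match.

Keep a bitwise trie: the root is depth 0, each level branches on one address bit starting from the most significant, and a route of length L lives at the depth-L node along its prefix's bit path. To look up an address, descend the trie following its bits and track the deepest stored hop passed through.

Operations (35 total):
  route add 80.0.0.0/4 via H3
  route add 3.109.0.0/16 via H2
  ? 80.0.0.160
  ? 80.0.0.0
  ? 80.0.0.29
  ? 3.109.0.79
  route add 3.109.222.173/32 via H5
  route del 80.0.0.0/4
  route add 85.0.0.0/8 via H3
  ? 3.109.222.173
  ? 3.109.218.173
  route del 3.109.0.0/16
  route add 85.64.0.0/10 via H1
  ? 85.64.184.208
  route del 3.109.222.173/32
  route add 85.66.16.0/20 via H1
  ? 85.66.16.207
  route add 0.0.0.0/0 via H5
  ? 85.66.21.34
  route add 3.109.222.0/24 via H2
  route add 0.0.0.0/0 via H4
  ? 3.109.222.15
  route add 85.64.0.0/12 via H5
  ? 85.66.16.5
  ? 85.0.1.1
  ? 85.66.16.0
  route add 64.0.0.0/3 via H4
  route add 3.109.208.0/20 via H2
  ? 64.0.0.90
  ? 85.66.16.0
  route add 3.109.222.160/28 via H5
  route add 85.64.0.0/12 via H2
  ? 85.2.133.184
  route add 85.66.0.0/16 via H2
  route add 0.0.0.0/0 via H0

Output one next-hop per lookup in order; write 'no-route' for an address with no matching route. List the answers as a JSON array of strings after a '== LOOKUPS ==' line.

Trace:
  add 80.0.0.0/4 -> H3 at depth 4
  add 3.109.0.0/16 -> H2 at depth 16
  ? 80.0.0.160  path d0:-→d1:-→d2:-→d3:-→d4:H3  best=H3
  ? 80.0.0.0  path d0:-→d1:-→d2:-→d3:-→d4:H3  best=H3
  ? 80.0.0.29  path d0:-→d1:-→d2:-→d3:-→d4:H3  best=H3
  ? 3.109.0.79  path d0:-→d1:-→d2:-→d3:-→d4:-→d5:-→d6:-→d7:-→d8:-→d9:-→d10:-→d11:-→d12:-→d13:-→d14:-→d15:-→d16:H2  best=H2
  add 3.109.222.173/32 -> H5 at depth 32
  del 80.0.0.0/4 (clear depth 4)
  add 85.0.0.0/8 -> H3 at depth 8
  ? 3.109.222.173  path d0:-→d1:-→d2:-→d3:-→d4:-→d5:-→d6:-→d7:-→d8:-→d9:-→d10:-→d11:-→d12:-→d13:-→d14:-→d15:-→d16:H2→d17:-→d18:-→d19:-→d20:-→d21:-→d22:-→d23:-→d24:-→d25:-→d26:-→d27:-→d28:-→d29:-→d30:-→d31:-→d32:H5  best=H5
  ? 3.109.218.173  path d0:-→d1:-→d2:-→d3:-→d4:-→d5:-→d6:-→d7:-→d8:-→d9:-→d10:-→d11:-→d12:-→d13:-→d14:-→d15:-→d16:H2→d17:-→d18:-→d19:-→d20:-→d21:-  best=H2
  del 3.109.0.0/16 (clear depth 16)
  add 85.64.0.0/10 -> H1 at depth 10
  ? 85.64.184.208  path d0:-→d1:-→d2:-→d3:-→d4:-→d5:-→d6:-→d7:-→d8:H3→d9:-→d10:H1  best=H1
  del 3.109.222.173/32 (clear depth 32)
  add 85.66.16.0/20 -> H1 at depth 20
  ? 85.66.16.207  path d0:-→d1:-→d2:-→d3:-→d4:-→d5:-→d6:-→d7:-→d8:H3→d9:-→d10:H1→d11:-→d12:-→d13:-→d14:-→d15:-→d16:-→d17:-→d18:-→d19:-→d20:H1  best=H1
  add 0.0.0.0/0 -> H5 at depth 0
  ? 85.66.21.34  path d0:H5→d1:-→d2:-→d3:-→d4:-→d5:-→d6:-→d7:-→d8:H3→d9:-→d10:H1→d11:-→d12:-→d13:-→d14:-→d15:-→d16:-→d17:-→d18:-→d19:-→d20:H1  best=H1
  add 3.109.222.0/24 -> H2 at depth 24
  add 0.0.0.0/0 -> H4 at depth 0
  ? 3.109.222.15  path d0:H4→d1:-→d2:-→d3:-→d4:-→d5:-→d6:-→d7:-→d8:-→d9:-→d10:-→d11:-→d12:-→d13:-→d14:-→d15:-→d16:-→d17:-→d18:-→d19:-→d20:-→d21:-→d22:-→d23:-→d24:H2  best=H2
  add 85.64.0.0/12 -> H5 at depth 12
  ? 85.66.16.5  path d0:H4→d1:-→d2:-→d3:-→d4:-→d5:-→d6:-→d7:-→d8:H3→d9:-→d10:H1→d11:-→d12:H5→d13:-→d14:-→d15:-→d16:-→d17:-→d18:-→d19:-→d20:H1  best=H1
  ? 85.0.1.1  path d0:H4→d1:-→d2:-→d3:-→d4:-→d5:-→d6:-→d7:-→d8:H3→d9:-  best=H3
  ? 85.66.16.0  path d0:H4→d1:-→d2:-→d3:-→d4:-→d5:-→d6:-→d7:-→d8:H3→d9:-→d10:H1→d11:-→d12:H5→d13:-→d14:-→d15:-→d16:-→d17:-→d18:-→d19:-→d20:H1  best=H1
  add 64.0.0.0/3 -> H4 at depth 3
  add 3.109.208.0/20 -> H2 at depth 20
  ? 64.0.0.90  path d0:H4→d1:-→d2:-→d3:H4  best=H4
  ? 85.66.16.0  path d0:H4→d1:-→d2:-→d3:H4→d4:-→d5:-→d6:-→d7:-→d8:H3→d9:-→d10:H1→d11:-→d12:H5→d13:-→d14:-→d15:-→d16:-→d17:-→d18:-→d19:-→d20:H1  best=H1
  add 3.109.222.160/28 -> H5 at depth 28
  add 85.64.0.0/12 -> H2 at depth 12
  ? 85.2.133.184  path d0:H4→d1:-→d2:-→d3:H4→d4:-→d5:-→d6:-→d7:-→d8:H3→d9:-  best=H3
  add 85.66.0.0/16 -> H2 at depth 16
  add 0.0.0.0/0 -> H0 at depth 0

== LOOKUPS ==
["H3","H3","H3","H2","H5","H2","H1","H1","H1","H2","H1","H3","H1","H4","H1","H3"]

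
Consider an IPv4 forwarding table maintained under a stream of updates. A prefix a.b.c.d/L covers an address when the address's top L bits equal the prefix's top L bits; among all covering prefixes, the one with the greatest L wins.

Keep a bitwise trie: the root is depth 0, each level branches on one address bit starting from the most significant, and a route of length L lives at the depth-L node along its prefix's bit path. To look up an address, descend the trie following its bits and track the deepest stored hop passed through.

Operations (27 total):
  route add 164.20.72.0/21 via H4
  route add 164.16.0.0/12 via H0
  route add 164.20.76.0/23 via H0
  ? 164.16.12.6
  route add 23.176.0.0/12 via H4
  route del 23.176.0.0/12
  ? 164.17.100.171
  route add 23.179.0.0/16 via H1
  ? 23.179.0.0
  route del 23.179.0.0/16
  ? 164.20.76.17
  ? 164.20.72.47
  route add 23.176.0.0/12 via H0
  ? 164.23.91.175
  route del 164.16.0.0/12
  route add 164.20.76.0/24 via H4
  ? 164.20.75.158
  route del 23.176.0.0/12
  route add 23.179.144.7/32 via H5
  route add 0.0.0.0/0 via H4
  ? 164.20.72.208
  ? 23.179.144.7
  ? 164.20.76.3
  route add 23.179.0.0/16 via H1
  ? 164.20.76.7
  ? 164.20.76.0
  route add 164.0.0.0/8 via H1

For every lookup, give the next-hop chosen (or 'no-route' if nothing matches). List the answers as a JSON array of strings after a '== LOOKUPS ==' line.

Trace:
  + 164.20.72.0/21 (H4) depth=21
  + 164.16.0.0/12 (H0) depth=12
  + 164.20.76.0/23 (H0) depth=23
  lookup 164.16.12.6: bits 1010010000010 walk d0:-→d1:-→d2:-→d3:-→d4:-→d5:-→d6:-→d7:-→d8:-→d9:-→d10:-→d11:-→d12:H0→d13:- -> H0
  + 23.176.0.0/12 (H4) depth=12
  - 23.176.0.0/12 clear@12
  lookup 164.17.100.171: bits 1010010000010 walk d0:-→d1:-→d2:-→d3:-→d4:-→d5:-→d6:-→d7:-→d8:-→d9:-→d10:-→d11:-→d12:H0→d13:- -> H0
  + 23.179.0.0/16 (H1) depth=16
  lookup 23.179.0.0: bits 0001011110110011 walk d0:-→d1:-→d2:-→d3:-→d4:-→d5:-→d6:-→d7:-→d8:-→d9:-→d10:-→d11:-→d12:-→d13:-→d14:-→d15:-→d16:H1 -> H1
  - 23.179.0.0/16 clear@16
  lookup 164.20.76.17: bits 10100100000101000100110 walk d0:-→d1:-→d2:-→d3:-→d4:-→d5:-→d6:-→d7:-→d8:-→d9:-→d10:-→d11:-→d12:H0→d13:-→d14:-→d15:-→d16:-→d17:-→d18:-→d19:-→d20:-→d21:H4→d22:-→d23:H0 -> H0
  lookup 164.20.72.47: bits 101001000001010001001 walk d0:-→d1:-→d2:-→d3:-→d4:-→d5:-→d6:-→d7:-→d8:-→d9:-→d10:-→d11:-→d12:H0→d13:-→d14:-→d15:-→d16:-→d17:-→d18:-→d19:-→d20:-→d21:H4 -> H4
  + 23.176.0.0/12 (H0) depth=12
  lookup 164.23.91.175: bits 10100100000101 walk d0:-→d1:-→d2:-→d3:-→d4:-→d5:-→d6:-→d7:-→d8:-→d9:-→d10:-→d11:-→d12:H0→d13:-→d14:- -> H0
  - 164.16.0.0/12 clear@12
  + 164.20.76.0/24 (H4) depth=24
  lookup 164.20.75.158: bits 101001000001010001001 walk d0:-→d1:-→d2:-→d3:-→d4:-→d5:-→d6:-→d7:-→d8:-→d9:-→d10:-→d11:-→d12:-→d13:-→d14:-→d15:-→d16:-→d17:-→d18:-→d19:-→d20:-→d21:H4 -> H4
  - 23.176.0.0/12 clear@12
  + 23.179.144.7/32 (H5) depth=32
  + 0.0.0.0/0 (H4) depth=0
  lookup 164.20.72.208: bits 101001000001010001001 walk d0:H4→d1:-→d2:-→d3:-→d4:-→d5:-→d6:-→d7:-→d8:-→d9:-→d10:-→d11:-→d12:-→d13:-→d14:-→d15:-→d16:-→d17:-→d18:-→d19:-→d20:-→d21:H4 -> H4
  lookup 23.179.144.7: bits 00010111101100111001000000000111 walk d0:H4→d1:-→d2:-→d3:-→d4:-→d5:-→d6:-→d7:-→d8:-→d9:-→d10:-→d11:-→d12:-→d13:-→d14:-→d15:-→d16:-→d17:-→d18:-→d19:-→d20:-→d21:-→d22:-→d23:-→d24:-→d25:-→d26:-→d27:-→d28:-→d29:-→d30:-→d31:-→d32:H5 -> H5
  lookup 164.20.76.3: bits 101001000001010001001100 walk d0:H4→d1:-→d2:-→d3:-→d4:-→d5:-→d6:-→d7:-→d8:-→d9:-→d10:-→d11:-→d12:-→d13:-→d14:-→d15:-→d16:-→d17:-→d18:-→d19:-→d20:-→d21:H4→d22:-→d23:H0→d24:H4 -> H4
  + 23.179.0.0/16 (H1) depth=16
  lookup 164.20.76.7: bits 101001000001010001001100 walk d0:H4→d1:-→d2:-→d3:-→d4:-→d5:-→d6:-→d7:-→d8:-→d9:-→d10:-→d11:-→d12:-→d13:-→d14:-→d15:-→d16:-→d17:-→d18:-→d19:-→d20:-→d21:H4→d22:-→d23:H0→d24:H4 -> H4
  lookup 164.20.76.0: bits 101001000001010001001100 walk d0:H4→d1:-→d2:-→d3:-→d4:-→d5:-→d6:-→d7:-→d8:-→d9:-→d10:-→d11:-→d12:-→d13:-→d14:-→d15:-→d16:-→d17:-→d18:-→d19:-→d20:-→d21:H4→d22:-→d23:H0→d24:H4 -> H4
  + 164.0.0.0/8 (H1) depth=8

== LOOKUPS ==
["H0","H0","H1","H0","H4","H0","H4","H4","H5","H4","H4","H4"]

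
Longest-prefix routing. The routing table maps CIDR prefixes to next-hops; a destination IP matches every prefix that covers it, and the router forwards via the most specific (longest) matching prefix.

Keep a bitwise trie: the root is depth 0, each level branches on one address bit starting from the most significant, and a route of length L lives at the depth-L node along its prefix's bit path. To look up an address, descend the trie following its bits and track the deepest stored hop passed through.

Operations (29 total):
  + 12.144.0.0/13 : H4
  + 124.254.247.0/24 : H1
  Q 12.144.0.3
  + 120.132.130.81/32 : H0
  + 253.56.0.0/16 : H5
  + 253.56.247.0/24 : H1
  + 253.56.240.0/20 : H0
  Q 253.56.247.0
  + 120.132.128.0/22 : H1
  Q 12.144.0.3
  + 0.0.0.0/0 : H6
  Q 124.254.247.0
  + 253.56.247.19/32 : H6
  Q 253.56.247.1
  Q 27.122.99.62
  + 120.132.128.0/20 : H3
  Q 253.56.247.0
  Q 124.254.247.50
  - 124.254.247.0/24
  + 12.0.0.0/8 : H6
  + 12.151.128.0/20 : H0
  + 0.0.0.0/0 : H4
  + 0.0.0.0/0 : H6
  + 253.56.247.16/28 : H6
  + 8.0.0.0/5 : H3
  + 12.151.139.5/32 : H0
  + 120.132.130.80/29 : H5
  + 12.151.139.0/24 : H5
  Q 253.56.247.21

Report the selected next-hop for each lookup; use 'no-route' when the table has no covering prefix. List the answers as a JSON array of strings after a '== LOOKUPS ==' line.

Process each operation:
  + 12.144.0.0/13 (H4) depth=13
  + 124.254.247.0/24 (H1) depth=24
  Q 12.144.0.3: descend 0000110010010 ; hops seen [H4] ; pick H4
  + 120.132.130.81/32 (H0) depth=32
  + 253.56.0.0/16 (H5) depth=16
  + 253.56.247.0/24 (H1) depth=24
  + 253.56.240.0/20 (H0) depth=20
  Q 253.56.247.0: descend 111111010011100011110111 ; hops seen [H5,H0,H1] ; pick H1
  + 120.132.128.0/22 (H1) depth=22
  Q 12.144.0.3: descend 0000110010010 ; hops seen [H4] ; pick H4
  + 0.0.0.0/0 (H6) depth=0
  Q 124.254.247.0: descend 011111001111111011110111 ; hops seen [H6,H1] ; pick H1
  + 253.56.247.19/32 (H6) depth=32
  Q 253.56.247.1: descend 111111010011100011110111000 ; hops seen [H6,H5,H0,H1] ; pick H1
  Q 27.122.99.62: descend 000 ; hops seen [H6] ; pick H6
  + 120.132.128.0/20 (H3) depth=20
  Q 253.56.247.0: descend 111111010011100011110111000 ; hops seen [H6,H5,H0,H1] ; pick H1
  Q 124.254.247.50: descend 011111001111111011110111 ; hops seen [H6,H1] ; pick H1
  - 124.254.247.0/24 clear@24
  + 12.0.0.0/8 (H6) depth=8
  + 12.151.128.0/20 (H0) depth=20
  + 0.0.0.0/0 (H4) depth=0
  + 0.0.0.0/0 (H6) depth=0
  + 253.56.247.16/28 (H6) depth=28
  + 8.0.0.0/5 (H3) depth=5
  + 12.151.139.5/32 (H0) depth=32
  + 120.132.130.80/29 (H5) depth=29
  + 12.151.139.0/24 (H5) depth=24
  Q 253.56.247.21: descend 11111101001110001111011100010 ; hops seen [H6,H5,H0,H1,H6] ; pick H6

== LOOKUPS ==
["H4","H1","H4","H1","H1","H6","H1","H1","H6"]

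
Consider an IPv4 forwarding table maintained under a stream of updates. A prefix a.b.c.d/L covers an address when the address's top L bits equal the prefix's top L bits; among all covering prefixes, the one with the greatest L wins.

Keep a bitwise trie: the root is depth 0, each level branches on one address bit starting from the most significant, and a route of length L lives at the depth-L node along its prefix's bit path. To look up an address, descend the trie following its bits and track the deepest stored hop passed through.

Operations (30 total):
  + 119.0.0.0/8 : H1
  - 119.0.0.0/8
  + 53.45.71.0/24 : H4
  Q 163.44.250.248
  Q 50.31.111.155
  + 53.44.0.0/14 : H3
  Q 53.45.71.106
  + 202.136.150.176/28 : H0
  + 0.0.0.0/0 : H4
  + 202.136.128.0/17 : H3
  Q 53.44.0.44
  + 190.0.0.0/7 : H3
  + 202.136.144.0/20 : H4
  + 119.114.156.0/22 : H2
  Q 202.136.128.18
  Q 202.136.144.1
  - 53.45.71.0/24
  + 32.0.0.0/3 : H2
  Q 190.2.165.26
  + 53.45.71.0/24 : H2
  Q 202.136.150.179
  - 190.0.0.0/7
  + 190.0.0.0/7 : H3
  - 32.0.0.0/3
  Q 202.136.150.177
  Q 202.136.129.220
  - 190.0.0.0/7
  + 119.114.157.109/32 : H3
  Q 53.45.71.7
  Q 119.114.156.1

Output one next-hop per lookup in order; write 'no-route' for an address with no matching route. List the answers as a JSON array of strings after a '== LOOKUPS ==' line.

Apply in order:
  add 119.0.0.0/8 -> H1 at depth 8
  - 119.0.0.0/8 clear@8
  add 53.45.71.0/24 -> H4 at depth 24
  ? 163.44.250.248  path d0:-  best=no-route
  ? 50.31.111.155  path d0:-→d1:-→d2:-→d3:-→d4:-→d5:-  best=no-route
  add 53.44.0.0/14 -> H3 at depth 14
  ? 53.45.71.106  path d0:-→d1:-→d2:-→d3:-→d4:-→d5:-→d6:-→d7:-→d8:-→d9:-→d10:-→d11:-→d12:-→d13:-→d14:H3→d15:-→d16:-→d17:-→d18:-→d19:-→d20:-→d21:-→d22:-→d23:-→d24:H4  best=H4
  add 202.136.150.176/28 -> H0 at depth 28
  add 0.0.0.0/0 -> H4 at depth 0
  add 202.136.128.0/17 -> H3 at depth 17
  ? 53.44.0.44  path d0:H4→d1:-→d2:-→d3:-→d4:-→d5:-→d6:-→d7:-→d8:-→d9:-→d10:-→d11:-→d12:-→d13:-→d14:H3→d15:-  best=H3
  add 190.0.0.0/7 -> H3 at depth 7
  add 202.136.144.0/20 -> H4 at depth 20
  add 119.114.156.0/22 -> H2 at depth 22
  ? 202.136.128.18  path d0:H4→d1:-→d2:-→d3:-→d4:-→d5:-→d6:-→d7:-→d8:-→d9:-→d10:-→d11:-→d12:-→d13:-→d14:-→d15:-→d16:-→d17:H3→d18:-→d19:-  best=H3
  ? 202.136.144.1  path d0:H4→d1:-→d2:-→d3:-→d4:-→d5:-→d6:-→d7:-→d8:-→d9:-→d10:-→d11:-→d12:-→d13:-→d14:-→d15:-→d16:-→d17:H3→d18:-→d19:-→d20:H4→d21:-  best=H4
  - 53.45.71.0/24 clear@24
  add 32.0.0.0/3 -> H2 at depth 3
  ? 190.2.165.26  path d0:H4→d1:-→d2:-→d3:-→d4:-→d5:-→d6:-→d7:H3  best=H3
  add 53.45.71.0/24 -> H2 at depth 24
  ? 202.136.150.179  path d0:H4→d1:-→d2:-→d3:-→d4:-→d5:-→d6:-→d7:-→d8:-→d9:-→d10:-→d11:-→d12:-→d13:-→d14:-→d15:-→d16:-→d17:H3→d18:-→d19:-→d20:H4→d21:-→d22:-→d23:-→d24:-→d25:-→d26:-→d27:-→d28:H0  best=H0
  - 190.0.0.0/7 clear@7
  add 190.0.0.0/7 -> H3 at depth 7
  - 32.0.0.0/3 clear@3
  ? 202.136.150.177  path d0:H4→d1:-→d2:-→d3:-→d4:-→d5:-→d6:-→d7:-→d8:-→d9:-→d10:-→d11:-→d12:-→d13:-→d14:-→d15:-→d16:-→d17:H3→d18:-→d19:-→d20:H4→d21:-→d22:-→d23:-→d24:-→d25:-→d26:-→d27:-→d28:H0  best=H0
  ? 202.136.129.220  path d0:H4→d1:-→d2:-→d3:-→d4:-→d5:-→d6:-→d7:-→d8:-→d9:-→d10:-→d11:-→d12:-→d13:-→d14:-→d15:-→d16:-→d17:H3→d18:-→d19:-  best=H3
  - 190.0.0.0/7 clear@7
  add 119.114.157.109/32 -> H3 at depth 32
  ? 53.45.71.7  path d0:H4→d1:-→d2:-→d3:-→d4:-→d5:-→d6:-→d7:-→d8:-→d9:-→d10:-→d11:-→d12:-→d13:-→d14:H3→d15:-→d16:-→d17:-→d18:-→d19:-→d20:-→d21:-→d22:-→d23:-→d24:H2  best=H2
  ? 119.114.156.1  path d0:H4→d1:-→d2:-→d3:-→d4:-→d5:-→d6:-→d7:-→d8:-→d9:-→d10:-→d11:-→d12:-→d13:-→d14:-→d15:-→d16:-→d17:-→d18:-→d19:-→d20:-→d21:-→d22:H2→d23:-  best=H2

== LOOKUPS ==
["no-route","no-route","H4","H3","H3","H4","H3","H0","H0","H3","H2","H2"]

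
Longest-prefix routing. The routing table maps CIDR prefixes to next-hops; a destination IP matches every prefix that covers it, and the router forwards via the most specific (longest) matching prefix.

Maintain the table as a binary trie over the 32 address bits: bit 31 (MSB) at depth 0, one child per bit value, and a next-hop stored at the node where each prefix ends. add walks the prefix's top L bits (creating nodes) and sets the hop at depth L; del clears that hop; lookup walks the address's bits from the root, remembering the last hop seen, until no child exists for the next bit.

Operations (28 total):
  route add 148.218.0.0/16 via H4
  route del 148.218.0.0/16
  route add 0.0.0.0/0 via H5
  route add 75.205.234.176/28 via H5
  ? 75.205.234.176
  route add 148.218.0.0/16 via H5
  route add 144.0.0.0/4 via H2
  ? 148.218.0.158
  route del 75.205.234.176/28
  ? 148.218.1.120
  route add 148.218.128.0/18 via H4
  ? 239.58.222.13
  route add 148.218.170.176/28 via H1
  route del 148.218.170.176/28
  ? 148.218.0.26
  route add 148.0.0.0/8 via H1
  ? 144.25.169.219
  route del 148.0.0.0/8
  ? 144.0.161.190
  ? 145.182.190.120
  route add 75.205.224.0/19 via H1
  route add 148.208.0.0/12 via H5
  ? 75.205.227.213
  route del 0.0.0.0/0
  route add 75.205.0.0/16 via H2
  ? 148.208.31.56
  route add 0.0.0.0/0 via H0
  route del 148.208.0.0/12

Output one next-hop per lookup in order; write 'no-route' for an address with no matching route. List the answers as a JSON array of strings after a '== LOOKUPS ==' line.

Trace:
  add 148.218.0.0/16 -> H4 at depth 16
  del 148.218.0.0/16 (clear depth 16)
  add 0.0.0.0/0 -> H5 at depth 0
  add 75.205.234.176/28 -> H5 at depth 28
  Q 75.205.234.176: descend 0100101111001101111010101011 ; hops seen [H5,H5] ; pick H5
  add 148.218.0.0/16 -> H5 at depth 16
  add 144.0.0.0/4 -> H2 at depth 4
  Q 148.218.0.158: descend 1001010011011010 ; hops seen [H5,H2,H5] ; pick H5
  del 75.205.234.176/28 (clear depth 28)
  Q 148.218.1.120: descend 1001010011011010 ; hops seen [H5,H2,H5] ; pick H5
  add 148.218.128.0/18 -> H4 at depth 18
  Q 239.58.222.13: descend 1 ; hops seen [H5] ; pick H5
  add 148.218.170.176/28 -> H1 at depth 28
  del 148.218.170.176/28 (clear depth 28)
  Q 148.218.0.26: descend 1001010011011010 ; hops seen [H5,H2,H5] ; pick H5
  add 148.0.0.0/8 -> H1 at depth 8
  Q 144.25.169.219: descend 10010 ; hops seen [H5,H2] ; pick H2
  del 148.0.0.0/8 (clear depth 8)
  Q 144.0.161.190: descend 10010 ; hops seen [H5,H2] ; pick H2
  Q 145.182.190.120: descend 10010 ; hops seen [H5,H2] ; pick H2
  add 75.205.224.0/19 -> H1 at depth 19
  add 148.208.0.0/12 -> H5 at depth 12
  Q 75.205.227.213: descend 01001011110011011110 ; hops seen [H5,H1] ; pick H1
  del 0.0.0.0/0 (clear depth 0)
  add 75.205.0.0/16 -> H2 at depth 16
  Q 148.208.31.56: descend 100101001101 ; hops seen [H2,H5] ; pick H5
  add 0.0.0.0/0 -> H0 at depth 0
  del 148.208.0.0/12 (clear depth 12)

== LOOKUPS ==
["H5","H5","H5","H5","H5","H2","H2","H2","H1","H5"]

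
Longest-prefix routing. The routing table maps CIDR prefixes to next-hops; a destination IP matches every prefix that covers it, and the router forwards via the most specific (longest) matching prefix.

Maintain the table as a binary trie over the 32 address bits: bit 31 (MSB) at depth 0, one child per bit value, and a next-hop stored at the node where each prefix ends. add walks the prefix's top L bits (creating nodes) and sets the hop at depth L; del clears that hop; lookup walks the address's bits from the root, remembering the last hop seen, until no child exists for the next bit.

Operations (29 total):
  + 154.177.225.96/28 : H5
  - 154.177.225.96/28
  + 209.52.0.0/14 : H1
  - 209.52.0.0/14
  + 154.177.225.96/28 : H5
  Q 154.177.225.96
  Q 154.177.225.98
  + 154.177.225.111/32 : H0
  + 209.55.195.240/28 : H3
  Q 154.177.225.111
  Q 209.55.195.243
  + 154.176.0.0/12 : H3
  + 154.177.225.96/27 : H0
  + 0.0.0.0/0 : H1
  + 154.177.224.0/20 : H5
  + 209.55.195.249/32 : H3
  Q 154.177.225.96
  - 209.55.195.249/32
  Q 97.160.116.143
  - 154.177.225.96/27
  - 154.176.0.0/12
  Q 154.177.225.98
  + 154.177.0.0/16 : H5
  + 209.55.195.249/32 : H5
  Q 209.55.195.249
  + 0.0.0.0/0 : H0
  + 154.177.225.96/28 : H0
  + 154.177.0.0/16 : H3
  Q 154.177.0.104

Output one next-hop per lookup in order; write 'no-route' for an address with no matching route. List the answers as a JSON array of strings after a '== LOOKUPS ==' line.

Apply in order:
  + 154.177.225.96/28 (H5) depth=28
  - 154.177.225.96/28 clear@28
  + 209.52.0.0/14 (H1) depth=14
  - 209.52.0.0/14 clear@14
  + 154.177.225.96/28 (H5) depth=28
  lookup 154.177.225.96: bits 1001101010110001111000010110 walk d0:-→d1:-→d2:-→d3:-→d4:-→d5:-→d6:-→d7:-→d8:-→d9:-→d10:-→d11:-→d12:-→d13:-→d14:-→d15:-→d16:-→d17:-→d18:-→d19:-→d20:-→d21:-→d22:-→d23:-→d24:-→d25:-→d26:-→d27:-→d28:H5 -> H5
  lookup 154.177.225.98: bits 1001101010110001111000010110 walk d0:-→d1:-→d2:-→d3:-→d4:-→d5:-→d6:-→d7:-→d8:-→d9:-→d10:-→d11:-→d12:-→d13:-→d14:-→d15:-→d16:-→d17:-→d18:-→d19:-→d20:-→d21:-→d22:-→d23:-→d24:-→d25:-→d26:-→d27:-→d28:H5 -> H5
  + 154.177.225.111/32 (H0) depth=32
  + 209.55.195.240/28 (H3) depth=28
  lookup 154.177.225.111: bits 10011010101100011110000101101111 walk d0:-→d1:-→d2:-→d3:-→d4:-→d5:-→d6:-→d7:-→d8:-→d9:-→d10:-→d11:-→d12:-→d13:-→d14:-→d15:-→d16:-→d17:-→d18:-→d19:-→d20:-→d21:-→d22:-→d23:-→d24:-→d25:-→d26:-→d27:-→d28:H5→d29:-→d30:-→d31:-→d32:H0 -> H0
  lookup 209.55.195.243: bits 1101000100110111110000111111 walk d0:-→d1:-→d2:-→d3:-→d4:-→d5:-→d6:-→d7:-→d8:-→d9:-→d10:-→d11:-→d12:-→d13:-→d14:-→d15:-→d16:-→d17:-→d18:-→d19:-→d20:-→d21:-→d22:-→d23:-→d24:-→d25:-→d26:-→d27:-→d28:H3 -> H3
  + 154.176.0.0/12 (H3) depth=12
  + 154.177.225.96/27 (H0) depth=27
  + 0.0.0.0/0 (H1) depth=0
  + 154.177.224.0/20 (H5) depth=20
  + 209.55.195.249/32 (H3) depth=32
  lookup 154.177.225.96: bits 1001101010110001111000010110 walk d0:H1→d1:-→d2:-→d3:-→d4:-→d5:-→d6:-→d7:-→d8:-→d9:-→d10:-→d11:-→d12:H3→d13:-→d14:-→d15:-→d16:-→d17:-→d18:-→d19:-→d20:H5→d21:-→d22:-→d23:-→d24:-→d25:-→d26:-→d27:H0→d28:H5 -> H5
  - 209.55.195.249/32 clear@32
  lookup 97.160.116.143: bits ε walk d0:H1 -> H1
  - 154.177.225.96/27 clear@27
  - 154.176.0.0/12 clear@12
  lookup 154.177.225.98: bits 1001101010110001111000010110 walk d0:H1→d1:-→d2:-→d3:-→d4:-→d5:-→d6:-→d7:-→d8:-→d9:-→d10:-→d11:-→d12:-→d13:-→d14:-→d15:-→d16:-→d17:-→d18:-→d19:-→d20:H5→d21:-→d22:-→d23:-→d24:-→d25:-→d26:-→d27:-→d28:H5 -> H5
  + 154.177.0.0/16 (H5) depth=16
  + 209.55.195.249/32 (H5) depth=32
  lookup 209.55.195.249: bits 11010001001101111100001111111001 walk d0:H1→d1:-→d2:-→d3:-→d4:-→d5:-→d6:-→d7:-→d8:-→d9:-→d10:-→d11:-→d12:-→d13:-→d14:-→d15:-→d16:-→d17:-→d18:-→d19:-→d20:-→d21:-→d22:-→d23:-→d24:-→d25:-→d26:-→d27:-→d28:H3→d29:-→d30:-→d31:-→d32:H5 -> H5
  + 0.0.0.0/0 (H0) depth=0
  + 154.177.225.96/28 (H0) depth=28
  + 154.177.0.0/16 (H3) depth=16
  lookup 154.177.0.104: bits 1001101010110001 walk d0:H0→d1:-→d2:-→d3:-→d4:-→d5:-→d6:-→d7:-→d8:-→d9:-→d10:-→d11:-→d12:-→d13:-→d14:-→d15:-→d16:H3 -> H3

== LOOKUPS ==
["H5","H5","H0","H3","H5","H1","H5","H5","H3"]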